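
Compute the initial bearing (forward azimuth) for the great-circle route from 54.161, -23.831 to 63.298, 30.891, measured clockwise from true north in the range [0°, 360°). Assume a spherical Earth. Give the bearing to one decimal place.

Δλ = 30.891 − -23.831 = 54.722°.
θ = atan2( sin Δλ · cos φ₂ , cos φ₁ · sin φ₂ − sin φ₁ · cos φ₂ · cos Δλ )
  = atan2(0.36683, 0.31268) = 49.556° → normalised to [0°, 360°): 49.556°.

49.6°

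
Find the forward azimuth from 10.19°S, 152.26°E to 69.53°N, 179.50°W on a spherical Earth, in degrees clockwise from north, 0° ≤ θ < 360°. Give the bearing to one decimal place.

Δλ = -179.50 − 152.26 = -331.76°; wrapped into (−180°, 180°]: 28.24°.
θ = atan2( sin Δλ · cos φ₂ , cos φ₁ · sin φ₂ − sin φ₁ · cos φ₂ · cos Δλ )
  = atan2(0.16547, 0.97658) = 9.617° → normalised to [0°, 360°): 9.617°.

9.6°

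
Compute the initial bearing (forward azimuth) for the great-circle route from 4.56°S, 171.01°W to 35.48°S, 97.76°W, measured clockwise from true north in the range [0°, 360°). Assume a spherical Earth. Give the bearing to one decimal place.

125.7°

Δλ = -97.76 − -171.01 = 73.25°.
θ = atan2( sin Δλ · cos φ₂ , cos φ₁ · sin φ₂ − sin φ₁ · cos φ₂ · cos Δλ )
  = atan2(0.77977, -0.55992) = 125.681° → normalised to [0°, 360°): 125.681°.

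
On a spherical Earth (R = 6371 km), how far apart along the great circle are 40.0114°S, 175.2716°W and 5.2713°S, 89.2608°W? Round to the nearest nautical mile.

Δλ = -89.2608 − -175.2716 = 86.0108°.
Δφ = -5.2713 − -40.0114 = 34.7401°.
a = sin²(Δφ/2) + cos φ₁ · cos φ₂ · sin²(Δλ/2) = 0.443937.
c = 2·atan2(√a, √(1−a)) = 1.45843 rad → d = 6371·c ≈ 9291.68 km ≈ 5017.11 nmi.

5017 nmi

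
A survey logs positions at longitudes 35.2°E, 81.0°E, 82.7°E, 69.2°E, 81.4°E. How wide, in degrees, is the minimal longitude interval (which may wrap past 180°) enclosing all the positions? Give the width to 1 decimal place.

Sort the longitudes: +35.2°, +69.2°, +81.0°, +81.4°, +82.7°.
Eastward gaps between consecutive values (wrapping around): 34.0°, 11.8°, 0.4°, 1.3°, 312.5°.
Largest gap = 312.5° ⇒ minimal covering band is its complement: 360° − 312.5° = 47.5°.
Band runs from +35.2° eastward to +82.7°.

47.5°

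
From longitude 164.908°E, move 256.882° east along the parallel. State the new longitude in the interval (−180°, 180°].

61.790°E

Start at +164.908°; shift +256.882° → +421.790°.
+421.790° lies outside (−180°, 180°]; subtract 360° → +61.790°.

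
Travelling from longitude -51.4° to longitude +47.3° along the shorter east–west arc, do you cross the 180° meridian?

No

Signed shortest Δλ = ((47.3 − -51.4 + 180) mod 360) − 180 = 98.7°.
Going east by 98.7° from -51.4° reaches +47.3° without touching 180°.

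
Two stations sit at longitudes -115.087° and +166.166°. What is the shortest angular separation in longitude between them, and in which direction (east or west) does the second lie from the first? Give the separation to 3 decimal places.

78.747° west

Raw difference: 166.166 − -115.087 = 281.253°.
Normalise into (−180°, 180°]: 281.253° − 360° = -78.747°.
Negative ⇒ the second point lies to the west; separation 78.747°.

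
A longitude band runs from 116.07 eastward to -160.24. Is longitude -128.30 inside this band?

No

Band width going east from +116.07° to -160.24°: ((-160.24 − 116.07) mod 360) = 83.69°.
Offset of -128.30° east of the west edge: ((-128.30 − 116.07) mod 360) = 115.63°.
115.63° > 83.69° ⇒ outside.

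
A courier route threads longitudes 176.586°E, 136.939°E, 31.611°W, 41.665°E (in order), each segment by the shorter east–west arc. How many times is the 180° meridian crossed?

Leg 1: +176.586° → +136.939°, shortest Δλ = -39.647° (west) — does not cross 180°.
Leg 2: +136.939° → -31.611°, shortest Δλ = -168.55° (west) — does not cross 180°.
Leg 3: -31.611° → +41.665°, shortest Δλ = 73.276° (east) — does not cross 180°.
Total crossings: 0.

0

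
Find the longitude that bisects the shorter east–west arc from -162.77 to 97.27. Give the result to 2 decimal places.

+147.25°

Signed shortest Δλ from -162.77° to +97.27° is -99.96°.
Midpoint longitude = -162.77° + (-99.96°)/2 = -162.77° − 49.98° = -212.75°.
Normalise into (−180°, 180°]: +147.25°.
(The naïve average (-162.77 + +97.27)/2 = -32.75° is on the wrong side of the globe.)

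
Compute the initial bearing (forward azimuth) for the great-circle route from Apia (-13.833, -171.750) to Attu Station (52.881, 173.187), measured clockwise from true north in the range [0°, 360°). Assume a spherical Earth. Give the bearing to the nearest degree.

350°

Δλ = 173.187 − -171.750 = 344.937°; wrapped into (−180°, 180°]: -15.063°.
θ = atan2( sin Δλ · cos φ₂ , cos φ₁ · sin φ₂ − sin φ₁ · cos φ₂ · cos Δλ )
  = atan2(-0.15683, 0.91359) = -9.741° → normalised to [0°, 360°): 350.259°.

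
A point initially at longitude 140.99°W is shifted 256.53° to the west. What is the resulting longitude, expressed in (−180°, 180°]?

37.52°W

Start at -140.99°; shift −256.53° → -397.52°.
-397.52° lies outside (−180°, 180°]; add 360° → -37.52°.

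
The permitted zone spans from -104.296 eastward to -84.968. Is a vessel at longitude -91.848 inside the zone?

Band width going east from -104.296° to -84.968°: ((-84.968 − -104.296) mod 360) = 19.328°.
Offset of -91.848° east of the west edge: ((-91.848 − -104.296) mod 360) = 12.448°.
12.448° ≤ 19.328° ⇒ inside.

Yes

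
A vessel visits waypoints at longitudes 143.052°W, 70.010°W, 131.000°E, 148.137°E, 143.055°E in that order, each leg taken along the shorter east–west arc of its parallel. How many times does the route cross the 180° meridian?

1

Leg 1: -143.052° → -70.010°, shortest Δλ = 73.042° (east) — does not cross 180°.
Leg 2: -70.010° → +131.000°, shortest Δλ = -158.99° (west) — crosses 180°.
Leg 3: +131.000° → +148.137°, shortest Δλ = 17.137° (east) — does not cross 180°.
Leg 4: +148.137° → +143.055°, shortest Δλ = -5.082° (west) — does not cross 180°.
Total crossings: 1.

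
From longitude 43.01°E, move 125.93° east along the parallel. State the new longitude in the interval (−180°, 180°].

168.94°E

Start at +43.01°; shift +125.93° → +168.94°.
+168.94° already lies in (−180°, 180°].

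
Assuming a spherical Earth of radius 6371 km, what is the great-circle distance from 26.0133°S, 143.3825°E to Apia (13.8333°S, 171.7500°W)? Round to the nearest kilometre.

Δλ = -171.7500 − 143.3825 = -315.1325°; wrapped into (−180°, 180°]: 44.8675°.
Δφ = -13.8333 − -26.0133 = 12.1800°.
a = sin²(Δφ/2) + cos φ₁ · cos φ₂ · sin²(Δλ/2) = 0.138336.
c = 2·atan2(√a, √(1−a)) = 0.76219 rad → d = 6371·c ≈ 4855.88 km.

4856 km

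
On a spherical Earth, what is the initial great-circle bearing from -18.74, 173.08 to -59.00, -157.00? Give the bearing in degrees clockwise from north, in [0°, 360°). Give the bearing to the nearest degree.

159°

Δλ = -157.00 − 173.08 = -330.08°; wrapped into (−180°, 180°]: 29.92°.
θ = atan2( sin Δλ · cos φ₂ , cos φ₁ · sin φ₂ − sin φ₁ · cos φ₂ · cos Δλ )
  = atan2(0.25690, -0.66831) = 158.973° → normalised to [0°, 360°): 158.973°.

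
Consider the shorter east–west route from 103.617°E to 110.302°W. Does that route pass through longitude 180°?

Yes

Naïve |-110.302 − 103.617| = 213.919° > 180°, so the shorter arc goes the other way round — across 180°.
Signed shortest Δλ = ((-110.302 − 103.617 + 180) mod 360) − 180 = 146.081°.
Going east by 146.081° from +103.617° passes through 180° before reaching -110.302°.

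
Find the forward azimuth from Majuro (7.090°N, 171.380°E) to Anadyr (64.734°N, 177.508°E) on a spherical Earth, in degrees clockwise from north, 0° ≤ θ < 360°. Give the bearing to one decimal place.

3.1°

Δλ = 177.508 − 171.380 = 6.128°.
θ = atan2( sin Δλ · cos φ₂ , cos φ₁ · sin φ₂ − sin φ₁ · cos φ₂ · cos Δλ )
  = atan2(0.04556, 0.84504) = 3.086° → normalised to [0°, 360°): 3.086°.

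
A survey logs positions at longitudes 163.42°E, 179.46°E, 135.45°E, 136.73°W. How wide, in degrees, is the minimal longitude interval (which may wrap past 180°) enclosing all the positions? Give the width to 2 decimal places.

87.82°

Sort the longitudes: -136.73°, +135.45°, +163.42°, +179.46°.
Eastward gaps between consecutive values (wrapping around): 272.18°, 27.97°, 16.04°, 43.81°.
Largest gap = 272.18° ⇒ minimal covering band is its complement: 360° − 272.18° = 87.82°.
Band runs from +135.45° eastward to -136.73°, crossing the antimeridian.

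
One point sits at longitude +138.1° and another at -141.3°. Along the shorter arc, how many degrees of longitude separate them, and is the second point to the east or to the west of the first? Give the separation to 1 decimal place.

Raw difference: -141.3 − 138.1 = -279.4°.
Normalise into (−180°, 180°]: -279.4° + 360° = 80.6°.
Positive ⇒ the second point lies to the east; separation 80.6°.

80.6° east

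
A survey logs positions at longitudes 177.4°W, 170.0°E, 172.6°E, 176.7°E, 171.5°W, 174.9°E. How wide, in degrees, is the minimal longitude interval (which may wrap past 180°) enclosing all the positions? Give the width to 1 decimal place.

18.5°

Sort the longitudes: -177.4°, -171.5°, +170.0°, +172.6°, +174.9°, +176.7°.
Eastward gaps between consecutive values (wrapping around): 5.9°, 341.5°, 2.6°, 2.3°, 1.8°, 5.9°.
Largest gap = 341.5° ⇒ minimal covering band is its complement: 360° − 341.5° = 18.5°.
Band runs from +170.0° eastward to -171.5°, crossing the antimeridian.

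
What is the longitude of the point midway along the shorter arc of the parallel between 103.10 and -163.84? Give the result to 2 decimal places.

Signed shortest Δλ from +103.10° to -163.84° is +93.06°.
Midpoint longitude = +103.10° + (+93.06°)/2 = +103.10° + 46.53° = +149.63°.
(The naïve average (+103.10 + -163.84)/2 = -30.37° is on the wrong side of the globe.)

+149.63°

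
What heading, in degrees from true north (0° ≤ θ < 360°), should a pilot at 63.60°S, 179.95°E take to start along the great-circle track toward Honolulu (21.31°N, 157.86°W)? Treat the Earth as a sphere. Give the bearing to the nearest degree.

21°

Δλ = -157.86 − 179.95 = -337.81°; wrapped into (−180°, 180°]: 22.19°.
θ = atan2( sin Δλ · cos φ₂ , cos φ₁ · sin φ₂ − sin φ₁ · cos φ₂ · cos Δλ )
  = atan2(0.35186, 0.93425) = 20.637° → normalised to [0°, 360°): 20.637°.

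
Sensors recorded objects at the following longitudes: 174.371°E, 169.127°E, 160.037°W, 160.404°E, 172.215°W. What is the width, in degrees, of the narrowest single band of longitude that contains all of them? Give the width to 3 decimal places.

Sort the longitudes: -172.215°, -160.037°, +160.404°, +169.127°, +174.371°.
Eastward gaps between consecutive values (wrapping around): 12.178°, 320.441°, 8.723°, 5.244°, 13.414°.
Largest gap = 320.441° ⇒ minimal covering band is its complement: 360° − 320.441° = 39.559°.
Band runs from +160.404° eastward to -160.037°, crossing the antimeridian.

39.559°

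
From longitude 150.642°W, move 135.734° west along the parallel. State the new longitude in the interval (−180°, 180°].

Start at -150.642°; shift −135.734° → -286.376°.
-286.376° lies outside (−180°, 180°]; add 360° → +73.624°.

73.624°E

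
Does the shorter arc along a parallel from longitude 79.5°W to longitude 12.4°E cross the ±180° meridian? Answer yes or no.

No

Signed shortest Δλ = ((12.4 − -79.5 + 180) mod 360) − 180 = 91.9°.
Going east by 91.9° from -79.5° reaches +12.4° without touching 180°.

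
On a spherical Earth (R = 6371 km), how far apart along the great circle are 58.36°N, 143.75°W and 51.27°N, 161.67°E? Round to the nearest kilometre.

Δλ = 161.67 − -143.75 = 305.42°; wrapped into (−180°, 180°]: -54.58°.
Δφ = 51.27 − 58.36 = -7.09°.
a = sin²(Δφ/2) + cos φ₁ · cos φ₂ · sin²(Δλ/2) = 0.072817.
c = 2·atan2(√a, √(1−a)) = 0.54647 rad → d = 6371·c ≈ 3481.55 km.

3482 km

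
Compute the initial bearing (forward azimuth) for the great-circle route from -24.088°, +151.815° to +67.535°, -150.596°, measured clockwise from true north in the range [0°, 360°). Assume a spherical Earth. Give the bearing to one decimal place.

Δλ = -150.596 − 151.815 = -302.411°; wrapped into (−180°, 180°]: 57.589°.
θ = atan2( sin Δλ · cos φ₂ , cos φ₁ · sin φ₂ − sin φ₁ · cos φ₂ · cos Δλ )
  = atan2(0.32259, 0.92723) = 19.183° → normalised to [0°, 360°): 19.183°.

19.2°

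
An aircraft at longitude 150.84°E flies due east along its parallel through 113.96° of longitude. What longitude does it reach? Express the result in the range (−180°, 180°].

Start at +150.84°; shift +113.96° → +264.80°.
+264.80° lies outside (−180°, 180°]; subtract 360° → -95.20°.

95.20°W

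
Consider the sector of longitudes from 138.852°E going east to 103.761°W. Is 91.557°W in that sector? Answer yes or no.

Band width going east from +138.852° to -103.761°: ((-103.761 − 138.852) mod 360) = 117.387°.
Offset of -91.557° east of the west edge: ((-91.557 − 138.852) mod 360) = 129.591°.
129.591° > 117.387° ⇒ outside.

No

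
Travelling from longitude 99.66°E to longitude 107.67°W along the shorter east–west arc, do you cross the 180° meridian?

Yes

Naïve |-107.67 − 99.66| = 207.33° > 180°, so the shorter arc goes the other way round — across 180°.
Signed shortest Δλ = ((-107.67 − 99.66 + 180) mod 360) − 180 = 152.67°.
Going east by 152.67° from +99.66° passes through 180° before reaching -107.67°.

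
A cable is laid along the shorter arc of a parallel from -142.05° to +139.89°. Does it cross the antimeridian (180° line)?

Naïve |139.89 − -142.05| = 281.94° > 180°, so the shorter arc goes the other way round — across 180°.
Signed shortest Δλ = ((139.89 − -142.05 + 180) mod 360) − 180 = -78.06°.
Going west by 78.06° from -142.05° passes through 180° before reaching +139.89°.

Yes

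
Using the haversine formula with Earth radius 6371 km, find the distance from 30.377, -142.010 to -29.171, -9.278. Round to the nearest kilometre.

Δλ = -9.278 − -142.010 = 132.732°.
Δφ = -29.171 − 30.377 = -59.548°.
a = sin²(Δφ/2) + cos φ₁ · cos φ₂ · sin²(Δλ/2) = 0.878823.
c = 2·atan2(√a, √(1−a)) = 2.43050 rad → d = 6371·c ≈ 15484.69 km.

15485 km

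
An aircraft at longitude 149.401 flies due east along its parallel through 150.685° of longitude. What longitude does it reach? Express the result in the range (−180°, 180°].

Start at +149.401°; shift +150.685° → +300.086°.
+300.086° lies outside (−180°, 180°]; subtract 360° → -59.914°.

-59.914°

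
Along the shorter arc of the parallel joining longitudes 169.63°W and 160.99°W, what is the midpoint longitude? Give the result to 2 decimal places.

Signed shortest Δλ from -169.63° to -160.99° is +8.64°.
Midpoint longitude = -169.63° + (+8.64°)/2 = -169.63° + 4.32° = -165.31°.

165.31°W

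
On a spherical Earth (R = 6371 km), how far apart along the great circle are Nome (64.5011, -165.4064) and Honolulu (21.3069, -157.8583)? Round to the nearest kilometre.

4835 km

Δλ = -157.8583 − -165.4064 = 7.5481°.
Δφ = 21.3069 − 64.5011 = -43.1942°.
a = sin²(Δφ/2) + cos φ₁ · cos φ₂ · sin²(Δλ/2) = 0.137219.
c = 2·atan2(√a, √(1−a)) = 0.75894 rad → d = 6371·c ≈ 4835.24 km.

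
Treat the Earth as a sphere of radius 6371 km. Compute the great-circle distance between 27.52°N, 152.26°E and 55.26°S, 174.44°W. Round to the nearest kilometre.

Δλ = -174.44 − 152.26 = -326.70°; wrapped into (−180°, 180°]: 33.30°.
Δφ = -55.26 − 27.52 = -82.78°.
a = sin²(Δφ/2) + cos φ₁ · cos φ₂ · sin²(Δλ/2) = 0.478650.
c = 2·atan2(√a, √(1−a)) = 1.52808 rad → d = 6371·c ≈ 9735.41 km.

9735 km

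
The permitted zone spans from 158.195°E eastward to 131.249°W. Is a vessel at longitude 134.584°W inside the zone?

Band width going east from +158.195° to -131.249°: ((-131.249 − 158.195) mod 360) = 70.556°.
Offset of -134.584° east of the west edge: ((-134.584 − 158.195) mod 360) = 67.221°.
67.221° ≤ 70.556° ⇒ inside.

Yes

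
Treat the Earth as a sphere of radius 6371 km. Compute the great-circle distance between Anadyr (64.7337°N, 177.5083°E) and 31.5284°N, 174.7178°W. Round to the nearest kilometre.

Δλ = -174.7178 − 177.5083 = -352.2261°; wrapped into (−180°, 180°]: 7.7739°.
Δφ = 31.5284 − 64.7337 = -33.2053°.
a = sin²(Δφ/2) + cos φ₁ · cos φ₂ · sin²(Δλ/2) = 0.083315.
c = 2·atan2(√a, √(1−a)) = 0.58562 rad → d = 6371·c ≈ 3730.98 km.

3731 km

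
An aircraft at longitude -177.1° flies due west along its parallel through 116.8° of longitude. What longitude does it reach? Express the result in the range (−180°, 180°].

Start at -177.1°; shift −116.8° → -293.9°.
-293.9° lies outside (−180°, 180°]; add 360° → +66.1°.

+66.1°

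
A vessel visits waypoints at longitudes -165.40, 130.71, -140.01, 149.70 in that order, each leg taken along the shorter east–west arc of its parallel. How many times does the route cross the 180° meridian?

Leg 1: -165.40° → +130.71°, shortest Δλ = -63.89° (west) — crosses 180°.
Leg 2: +130.71° → -140.01°, shortest Δλ = 89.28° (east) — crosses 180°.
Leg 3: -140.01° → +149.70°, shortest Δλ = -70.29° (west) — crosses 180°.
Total crossings: 3.

3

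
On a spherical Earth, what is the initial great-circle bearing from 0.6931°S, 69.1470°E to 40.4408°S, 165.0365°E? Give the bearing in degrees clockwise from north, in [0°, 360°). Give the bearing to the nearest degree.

Δλ = 165.0365 − 69.1470 = 95.8895°.
θ = atan2( sin Δλ · cos φ₂ , cos φ₁ · sin φ₂ − sin φ₁ · cos φ₂ · cos Δλ )
  = atan2(0.75706, -0.64956) = 130.630° → normalised to [0°, 360°): 130.630°.

131°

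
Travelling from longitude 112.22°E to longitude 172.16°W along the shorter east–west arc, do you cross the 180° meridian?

Yes

Naïve |-172.16 − 112.22| = 284.38° > 180°, so the shorter arc goes the other way round — across 180°.
Signed shortest Δλ = ((-172.16 − 112.22 + 180) mod 360) − 180 = 75.62°.
Going east by 75.62° from +112.22° passes through 180° before reaching -172.16°.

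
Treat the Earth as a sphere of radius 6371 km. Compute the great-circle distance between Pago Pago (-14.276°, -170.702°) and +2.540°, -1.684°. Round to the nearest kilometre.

Δλ = -1.684 − -170.702 = 169.018°.
Δφ = 2.540 − -14.276 = 16.816°.
a = sin²(Δφ/2) + cos φ₁ · cos φ₂ · sin²(Δλ/2) = 0.980683.
c = 2·atan2(√a, √(1−a)) = 2.86272 rad → d = 6371·c ≈ 18238.36 km.

18238 km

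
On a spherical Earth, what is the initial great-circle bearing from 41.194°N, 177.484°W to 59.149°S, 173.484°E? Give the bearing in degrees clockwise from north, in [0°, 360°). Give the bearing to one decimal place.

Δλ = 173.484 − -177.484 = 350.968°; wrapped into (−180°, 180°]: -9.032°.
θ = atan2( sin Δλ · cos φ₂ , cos φ₁ · sin φ₂ − sin φ₁ · cos φ₂ · cos Δλ )
  = atan2(-0.08050, -0.97956) = -175.302° → normalised to [0°, 360°): 184.698°.

184.7°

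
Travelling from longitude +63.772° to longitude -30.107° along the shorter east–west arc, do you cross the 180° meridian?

Signed shortest Δλ = ((-30.107 − 63.772 + 180) mod 360) − 180 = -93.879°.
Going west by 93.879° from +63.772° reaches -30.107° without touching 180°.

No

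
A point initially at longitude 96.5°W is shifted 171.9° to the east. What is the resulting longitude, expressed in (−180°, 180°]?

Start at -96.5°; shift +171.9° → +75.4°.
+75.4° already lies in (−180°, 180°].

75.4°E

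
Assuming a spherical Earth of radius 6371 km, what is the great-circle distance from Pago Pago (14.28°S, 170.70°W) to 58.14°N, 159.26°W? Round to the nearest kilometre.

Δλ = -159.26 − -170.70 = 11.44°.
Δφ = 58.14 − -14.28 = 72.42°.
a = sin²(Δφ/2) + cos φ₁ · cos φ₂ · sin²(Δλ/2) = 0.354063.
c = 2·atan2(√a, √(1−a)) = 1.27461 rad → d = 6371·c ≈ 8120.54 km.

8121 km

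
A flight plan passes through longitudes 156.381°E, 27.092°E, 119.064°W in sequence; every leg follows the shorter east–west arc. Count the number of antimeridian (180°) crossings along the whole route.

Leg 1: +156.381° → +27.092°, shortest Δλ = -129.289° (west) — does not cross 180°.
Leg 2: +27.092° → -119.064°, shortest Δλ = -146.156° (west) — does not cross 180°.
Total crossings: 0.

0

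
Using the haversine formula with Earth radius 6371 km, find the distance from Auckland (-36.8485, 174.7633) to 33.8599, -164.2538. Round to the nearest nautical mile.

4405 nmi

Δλ = -164.2538 − 174.7633 = -339.0171°; wrapped into (−180°, 180°]: 20.9829°.
Δφ = 33.8599 − -36.8485 = 70.7084°.
a = sin²(Δφ/2) + cos φ₁ · cos φ₂ · sin²(Δλ/2) = 0.356845.
c = 2·atan2(√a, √(1−a)) = 1.28042 rad → d = 6371·c ≈ 8157.57 km ≈ 4404.74 nmi.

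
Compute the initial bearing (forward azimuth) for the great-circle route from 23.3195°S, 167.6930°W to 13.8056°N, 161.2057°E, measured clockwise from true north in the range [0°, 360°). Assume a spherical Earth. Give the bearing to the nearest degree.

318°

Δλ = 161.2057 − -167.6930 = 328.8987°; wrapped into (−180°, 180°]: -31.1013°.
θ = atan2( sin Δλ · cos φ₂ , cos φ₁ · sin φ₂ − sin φ₁ · cos φ₂ · cos Δλ )
  = atan2(-0.50163, 0.54830) = -42.455° → normalised to [0°, 360°): 317.545°.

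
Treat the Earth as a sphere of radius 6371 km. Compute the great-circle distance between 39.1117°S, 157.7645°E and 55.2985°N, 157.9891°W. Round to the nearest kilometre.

Δλ = -157.9891 − 157.7645 = -315.7536°; wrapped into (−180°, 180°]: 44.2464°.
Δφ = 55.2985 − -39.1117 = 94.4102°.
a = sin²(Δφ/2) + cos φ₁ · cos φ₂ · sin²(Δλ/2) = 0.601098.
c = 2·atan2(√a, √(1−a)) = 1.77440 rad → d = 6371·c ≈ 11304.67 km.

11305 km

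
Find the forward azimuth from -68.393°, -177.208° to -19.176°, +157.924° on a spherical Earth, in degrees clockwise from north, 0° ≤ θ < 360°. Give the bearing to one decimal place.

Δλ = 157.924 − -177.208 = 335.132°; wrapped into (−180°, 180°]: -24.868°.
θ = atan2( sin Δλ · cos φ₂ , cos φ₁ · sin φ₂ − sin φ₁ · cos φ₂ · cos Δλ )
  = atan2(-0.39720, 0.67577) = -30.446° → normalised to [0°, 360°): 329.554°.

329.6°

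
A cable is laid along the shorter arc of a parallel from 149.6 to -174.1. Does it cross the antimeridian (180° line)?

Yes

Naïve |-174.1 − 149.6| = 323.7° > 180°, so the shorter arc goes the other way round — across 180°.
Signed shortest Δλ = ((-174.1 − 149.6 + 180) mod 360) − 180 = 36.3°.
Going east by 36.3° from +149.6° passes through 180° before reaching -174.1°.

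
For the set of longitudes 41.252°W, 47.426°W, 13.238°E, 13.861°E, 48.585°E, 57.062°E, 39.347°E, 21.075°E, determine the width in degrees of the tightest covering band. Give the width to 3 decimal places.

104.488°

Sort the longitudes: -47.426°, -41.252°, +13.238°, +13.861°, +21.075°, +39.347°, +48.585°, +57.062°.
Eastward gaps between consecutive values (wrapping around): 6.174°, 54.490°, 0.623°, 7.214°, 18.272°, 9.238°, 8.477°, 255.512°.
Largest gap = 255.512° ⇒ minimal covering band is its complement: 360° − 255.512° = 104.488°.
Band runs from -47.426° eastward to +57.062°.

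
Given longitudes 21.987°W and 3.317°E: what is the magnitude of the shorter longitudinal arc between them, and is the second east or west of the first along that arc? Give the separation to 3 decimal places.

25.304° east

Raw difference: 3.317 − -21.987 = 25.304°.
Normalise into (−180°, 180°]: 25.304° stays 25.304°.
Positive ⇒ the second point lies to the east; separation 25.304°.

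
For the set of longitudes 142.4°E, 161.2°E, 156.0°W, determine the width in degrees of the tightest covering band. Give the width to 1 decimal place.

Sort the longitudes: -156.0°, +142.4°, +161.2°.
Eastward gaps between consecutive values (wrapping around): 298.4°, 18.8°, 42.8°.
Largest gap = 298.4° ⇒ minimal covering band is its complement: 360° − 298.4° = 61.6°.
Band runs from +142.4° eastward to -156.0°, crossing the antimeridian.

61.6°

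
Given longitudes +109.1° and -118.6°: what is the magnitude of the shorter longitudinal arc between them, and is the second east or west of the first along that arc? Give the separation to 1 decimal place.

132.3° east

Raw difference: -118.6 − 109.1 = -227.7°.
Normalise into (−180°, 180°]: -227.7° + 360° = 132.3°.
Positive ⇒ the second point lies to the east; separation 132.3°.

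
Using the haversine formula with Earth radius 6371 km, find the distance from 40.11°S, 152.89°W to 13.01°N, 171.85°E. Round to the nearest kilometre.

Δλ = 171.85 − -152.89 = 324.74°; wrapped into (−180°, 180°]: -35.26°.
Δφ = 13.01 − -40.11 = 53.12°.
a = sin²(Δφ/2) + cos φ₁ · cos φ₂ · sin²(Δλ/2) = 0.268284.
c = 2·atan2(√a, √(1−a)) = 1.08893 rad → d = 6371·c ≈ 6937.59 km.

6938 km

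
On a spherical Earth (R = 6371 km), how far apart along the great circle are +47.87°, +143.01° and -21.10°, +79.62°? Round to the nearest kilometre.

Δλ = 79.62 − 143.01 = -63.39°.
Δφ = -21.10 − 47.87 = -68.97°.
a = sin²(Δφ/2) + cos φ₁ · cos φ₂ · sin²(Δλ/2) = 0.493330.
c = 2·atan2(√a, √(1−a)) = 1.55746 rad → d = 6371·c ≈ 9922.55 km.

9923 km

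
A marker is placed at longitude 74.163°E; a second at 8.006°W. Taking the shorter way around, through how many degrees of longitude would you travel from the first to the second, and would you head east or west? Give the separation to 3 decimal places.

Raw difference: -8.006 − 74.163 = -82.169°.
Normalise into (−180°, 180°]: -82.169° stays -82.169°.
Negative ⇒ the second point lies to the west; separation 82.169°.

82.169° west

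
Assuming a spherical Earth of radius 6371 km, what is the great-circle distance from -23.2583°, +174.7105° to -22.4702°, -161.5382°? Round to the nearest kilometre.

Δλ = -161.5382 − 174.7105 = -336.2487°; wrapped into (−180°, 180°]: 23.7513°.
Δφ = -22.4702 − -23.2583 = 0.7881°.
a = sin²(Δφ/2) + cos φ₁ · cos φ₂ · sin²(Δλ/2) = 0.036001.
c = 2·atan2(√a, √(1−a)) = 0.38179 rad → d = 6371·c ≈ 2432.39 km.

2432 km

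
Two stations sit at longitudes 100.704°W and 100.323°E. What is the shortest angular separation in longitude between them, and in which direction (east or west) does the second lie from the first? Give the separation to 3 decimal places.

158.973° west

Raw difference: 100.323 − -100.704 = 201.027°.
Normalise into (−180°, 180°]: 201.027° − 360° = -158.973°.
Negative ⇒ the second point lies to the west; separation 158.973°.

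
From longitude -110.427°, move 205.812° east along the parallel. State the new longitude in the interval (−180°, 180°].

Start at -110.427°; shift +205.812° → +95.385°.
+95.385° already lies in (−180°, 180°].

+95.385°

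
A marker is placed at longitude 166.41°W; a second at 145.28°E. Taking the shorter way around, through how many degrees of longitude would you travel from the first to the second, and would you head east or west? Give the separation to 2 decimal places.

Raw difference: 145.28 − -166.41 = 311.69°.
Normalise into (−180°, 180°]: 311.69° − 360° = -48.31°.
Negative ⇒ the second point lies to the west; separation 48.31°.

48.31° west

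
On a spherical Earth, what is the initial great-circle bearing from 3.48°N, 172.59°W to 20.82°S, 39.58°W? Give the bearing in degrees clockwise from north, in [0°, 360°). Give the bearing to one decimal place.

Δλ = -39.58 − -172.59 = 133.01°.
θ = atan2( sin Δλ · cos φ₂ , cos φ₁ · sin φ₂ − sin φ₁ · cos φ₂ · cos Δλ )
  = atan2(0.68349, -0.31608) = 114.818° → normalised to [0°, 360°): 114.818°.

114.8°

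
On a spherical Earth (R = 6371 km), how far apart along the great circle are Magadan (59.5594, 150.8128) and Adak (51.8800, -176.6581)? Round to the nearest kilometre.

Δλ = -176.6581 − 150.8128 = -327.4709°; wrapped into (−180°, 180°]: 32.5291°.
Δφ = 51.8800 − 59.5594 = -7.6794°.
a = sin²(Δφ/2) + cos φ₁ · cos φ₂ · sin²(Δλ/2) = 0.029017.
c = 2·atan2(√a, √(1−a)) = 0.34236 rad → d = 6371·c ≈ 2181.17 km.

2181 km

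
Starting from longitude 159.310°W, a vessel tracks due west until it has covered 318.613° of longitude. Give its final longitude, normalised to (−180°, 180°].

Start at -159.310°; shift −318.613° → -477.923°.
-477.923° lies outside (−180°, 180°]; add 360° → -117.923°.

117.923°W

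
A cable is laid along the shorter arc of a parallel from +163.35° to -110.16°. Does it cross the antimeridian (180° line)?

Naïve |-110.16 − 163.35| = 273.51° > 180°, so the shorter arc goes the other way round — across 180°.
Signed shortest Δλ = ((-110.16 − 163.35 + 180) mod 360) − 180 = 86.49°.
Going east by 86.49° from +163.35° passes through 180° before reaching -110.16°.

Yes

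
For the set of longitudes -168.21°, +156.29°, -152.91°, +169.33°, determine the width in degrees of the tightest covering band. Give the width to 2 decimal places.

50.80°

Sort the longitudes: -168.21°, -152.91°, +156.29°, +169.33°.
Eastward gaps between consecutive values (wrapping around): 15.30°, 309.20°, 13.04°, 22.46°.
Largest gap = 309.20° ⇒ minimal covering band is its complement: 360° − 309.20° = 50.80°.
Band runs from +156.29° eastward to -152.91°, crossing the antimeridian.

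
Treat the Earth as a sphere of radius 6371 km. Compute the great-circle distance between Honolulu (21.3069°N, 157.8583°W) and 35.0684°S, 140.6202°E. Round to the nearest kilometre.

Δλ = 140.6202 − -157.8583 = 298.4785°; wrapped into (−180°, 180°]: -61.5215°.
Δφ = -35.0684 − 21.3069 = -56.3753°.
a = sin²(Δφ/2) + cos φ₁ · cos φ₂ · sin²(Δλ/2) = 0.422590.
c = 2·atan2(√a, √(1−a)) = 1.41535 rad → d = 6371·c ≈ 9017.20 km.

9017 km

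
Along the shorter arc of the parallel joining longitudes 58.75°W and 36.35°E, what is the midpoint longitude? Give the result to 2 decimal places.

11.20°W

Signed shortest Δλ from -58.75° to +36.35° is +95.10°.
Midpoint longitude = -58.75° + (+95.10°)/2 = -58.75° + 47.55° = -11.20°.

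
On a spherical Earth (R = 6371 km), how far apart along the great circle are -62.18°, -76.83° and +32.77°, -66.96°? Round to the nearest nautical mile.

5721 nmi

Δλ = -66.96 − -76.83 = 9.87°.
Δφ = 32.77 − -62.18 = 94.95°.
a = sin²(Δφ/2) + cos φ₁ · cos φ₂ · sin²(Δλ/2) = 0.546047.
c = 2·atan2(√a, √(1−a)) = 1.66302 rad → d = 6371·c ≈ 10595.11 km ≈ 5720.90 nmi.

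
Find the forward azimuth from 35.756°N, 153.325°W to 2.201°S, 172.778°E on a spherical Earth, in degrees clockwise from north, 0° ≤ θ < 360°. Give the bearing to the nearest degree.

227°

Δλ = 172.778 − -153.325 = 326.103°; wrapped into (−180°, 180°]: -33.897°.
θ = atan2( sin Δλ · cos φ₂ , cos φ₁ · sin φ₂ − sin φ₁ · cos φ₂ · cos Δλ )
  = atan2(-0.55729, -0.51583) = -132.787° → normalised to [0°, 360°): 227.213°.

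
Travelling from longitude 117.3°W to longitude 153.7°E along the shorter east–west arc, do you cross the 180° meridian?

Yes

Naïve |153.7 − -117.3| = 271.0° > 180°, so the shorter arc goes the other way round — across 180°.
Signed shortest Δλ = ((153.7 − -117.3 + 180) mod 360) − 180 = -89.0°.
Going west by 89.0° from -117.3° passes through 180° before reaching +153.7°.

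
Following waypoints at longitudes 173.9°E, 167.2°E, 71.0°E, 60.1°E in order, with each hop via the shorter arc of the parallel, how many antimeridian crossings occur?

0

Leg 1: +173.9° → +167.2°, shortest Δλ = -6.7° (west) — does not cross 180°.
Leg 2: +167.2° → +71.0°, shortest Δλ = -96.2° (west) — does not cross 180°.
Leg 3: +71.0° → +60.1°, shortest Δλ = -10.9° (west) — does not cross 180°.
Total crossings: 0.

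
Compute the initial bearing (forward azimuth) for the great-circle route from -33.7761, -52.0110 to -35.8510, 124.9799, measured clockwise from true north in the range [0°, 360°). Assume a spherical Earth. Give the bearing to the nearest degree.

Δλ = 124.9799 − -52.0110 = 176.9909°.
θ = atan2( sin Δλ · cos φ₂ , cos φ₁ · sin φ₂ − sin φ₁ · cos φ₂ · cos Δλ )
  = atan2(0.04255, -0.93683) = 177.400° → normalised to [0°, 360°): 177.400°.

177°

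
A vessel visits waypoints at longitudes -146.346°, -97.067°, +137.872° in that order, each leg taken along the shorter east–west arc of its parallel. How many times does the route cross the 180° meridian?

Leg 1: -146.346° → -97.067°, shortest Δλ = 49.279° (east) — does not cross 180°.
Leg 2: -97.067° → +137.872°, shortest Δλ = -125.061° (west) — crosses 180°.
Total crossings: 1.

1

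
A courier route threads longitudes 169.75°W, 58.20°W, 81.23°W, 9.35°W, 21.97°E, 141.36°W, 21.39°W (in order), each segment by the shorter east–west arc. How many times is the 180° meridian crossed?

0

Leg 1: -169.75° → -58.20°, shortest Δλ = 111.55° (east) — does not cross 180°.
Leg 2: -58.20° → -81.23°, shortest Δλ = -23.03° (west) — does not cross 180°.
Leg 3: -81.23° → -9.35°, shortest Δλ = 71.88° (east) — does not cross 180°.
Leg 4: -9.35° → +21.97°, shortest Δλ = 31.32° (east) — does not cross 180°.
Leg 5: +21.97° → -141.36°, shortest Δλ = -163.33° (west) — does not cross 180°.
Leg 6: -141.36° → -21.39°, shortest Δλ = 119.97° (east) — does not cross 180°.
Total crossings: 0.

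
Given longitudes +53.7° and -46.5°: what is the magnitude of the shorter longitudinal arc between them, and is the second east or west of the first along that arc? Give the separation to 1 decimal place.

Raw difference: -46.5 − 53.7 = -100.2°.
Normalise into (−180°, 180°]: -100.2° stays -100.2°.
Negative ⇒ the second point lies to the west; separation 100.2°.

100.2° west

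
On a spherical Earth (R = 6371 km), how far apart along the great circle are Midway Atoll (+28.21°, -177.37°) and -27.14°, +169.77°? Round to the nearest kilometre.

6306 km

Δλ = 169.77 − -177.37 = 347.14°; wrapped into (−180°, 180°]: -12.86°.
Δφ = -27.14 − 28.21 = -55.35°.
a = sin²(Δφ/2) + cos φ₁ · cos φ₂ · sin²(Δλ/2) = 0.225554.
c = 2·atan2(√a, √(1−a)) = 0.98976 rad → d = 6371·c ≈ 6305.75 km.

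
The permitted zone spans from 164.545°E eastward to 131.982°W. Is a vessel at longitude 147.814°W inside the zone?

Band width going east from +164.545° to -131.982°: ((-131.982 − 164.545) mod 360) = 63.473°.
Offset of -147.814° east of the west edge: ((-147.814 − 164.545) mod 360) = 47.641°.
47.641° ≤ 63.473° ⇒ inside.

Yes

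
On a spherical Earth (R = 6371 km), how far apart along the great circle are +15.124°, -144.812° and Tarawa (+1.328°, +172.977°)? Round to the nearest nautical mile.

Δλ = 172.977 − -144.812 = 317.789°; wrapped into (−180°, 180°]: -42.211°.
Δφ = 1.328 − 15.124 = -13.796°.
a = sin²(Δφ/2) + cos φ₁ · cos φ₂ · sin²(Δλ/2) = 0.139562.
c = 2·atan2(√a, √(1−a)) = 0.76573 rad → d = 6371·c ≈ 4878.47 km ≈ 2634.16 nmi.

2634 nmi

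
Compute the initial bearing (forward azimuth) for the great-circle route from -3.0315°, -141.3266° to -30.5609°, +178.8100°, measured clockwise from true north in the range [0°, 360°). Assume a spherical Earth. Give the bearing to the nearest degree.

Δλ = 178.8100 − -141.3266 = 320.1366°; wrapped into (−180°, 180°]: -39.8634°.
θ = atan2( sin Δλ · cos φ₂ , cos φ₁ · sin φ₂ − sin φ₁ · cos φ₂ · cos Δλ )
  = atan2(-0.55192, -0.47279) = -130.584° → normalised to [0°, 360°): 229.416°.

229°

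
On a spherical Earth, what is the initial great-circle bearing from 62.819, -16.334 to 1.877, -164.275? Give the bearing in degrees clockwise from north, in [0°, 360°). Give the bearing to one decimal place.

Δλ = -164.275 − -16.334 = -147.941°.
θ = atan2( sin Δλ · cos φ₂ , cos φ₁ · sin φ₂ − sin φ₁ · cos φ₂ · cos Δλ )
  = atan2(-0.53051, 0.76847) = -34.619° → normalised to [0°, 360°): 325.381°.

325.4°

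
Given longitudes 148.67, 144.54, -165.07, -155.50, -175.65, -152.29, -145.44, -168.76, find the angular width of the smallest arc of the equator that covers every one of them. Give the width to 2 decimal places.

70.02°

Sort the longitudes: -175.65°, -168.76°, -165.07°, -155.50°, -152.29°, -145.44°, +144.54°, +148.67°.
Eastward gaps between consecutive values (wrapping around): 6.89°, 3.69°, 9.57°, 3.21°, 6.85°, 289.98°, 4.13°, 35.68°.
Largest gap = 289.98° ⇒ minimal covering band is its complement: 360° − 289.98° = 70.02°.
Band runs from +144.54° eastward to -145.44°, crossing the antimeridian.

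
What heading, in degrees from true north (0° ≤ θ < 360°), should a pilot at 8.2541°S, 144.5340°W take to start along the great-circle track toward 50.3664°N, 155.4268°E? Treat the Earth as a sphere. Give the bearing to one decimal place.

325.6°

Δλ = 155.4268 − -144.5340 = 299.9608°; wrapped into (−180°, 180°]: -60.0392°.
θ = atan2( sin Δλ · cos φ₂ , cos φ₁ · sin φ₂ − sin φ₁ · cos φ₂ · cos Δλ )
  = atan2(-0.55263, 0.80790) = -34.374° → normalised to [0°, 360°): 325.626°.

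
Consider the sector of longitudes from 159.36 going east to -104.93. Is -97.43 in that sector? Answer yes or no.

Band width going east from +159.36° to -104.93°: ((-104.93 − 159.36) mod 360) = 95.71°.
Offset of -97.43° east of the west edge: ((-97.43 − 159.36) mod 360) = 103.21°.
103.21° > 95.71° ⇒ outside.

No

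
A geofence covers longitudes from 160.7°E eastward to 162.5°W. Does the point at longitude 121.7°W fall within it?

Band width going east from +160.7° to -162.5°: ((-162.5 − 160.7) mod 360) = 36.8°.
Offset of -121.7° east of the west edge: ((-121.7 − 160.7) mod 360) = 77.6°.
77.6° > 36.8° ⇒ outside.

No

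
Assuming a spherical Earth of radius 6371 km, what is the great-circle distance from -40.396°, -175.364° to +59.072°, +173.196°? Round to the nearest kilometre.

Δλ = 173.196 − -175.364 = 348.560°; wrapped into (−180°, 180°]: -11.440°.
Δφ = 59.072 − -40.396 = 99.468°.
a = sin²(Δφ/2) + cos φ₁ · cos φ₂ · sin²(Δλ/2) = 0.586137.
c = 2·atan2(√a, √(1−a)) = 1.74393 rad → d = 6371·c ≈ 11110.60 km.

11111 km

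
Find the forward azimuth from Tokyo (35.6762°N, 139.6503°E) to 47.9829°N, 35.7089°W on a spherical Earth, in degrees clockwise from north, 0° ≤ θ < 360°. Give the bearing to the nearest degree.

357°

Δλ = -35.7089 − 139.6503 = -175.3592°.
θ = atan2( sin Δλ · cos φ₂ , cos φ₁ · sin φ₂ − sin φ₁ · cos φ₂ · cos Δλ )
  = atan2(-0.05416, 0.99260) = -3.123° → normalised to [0°, 360°): 356.877°.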